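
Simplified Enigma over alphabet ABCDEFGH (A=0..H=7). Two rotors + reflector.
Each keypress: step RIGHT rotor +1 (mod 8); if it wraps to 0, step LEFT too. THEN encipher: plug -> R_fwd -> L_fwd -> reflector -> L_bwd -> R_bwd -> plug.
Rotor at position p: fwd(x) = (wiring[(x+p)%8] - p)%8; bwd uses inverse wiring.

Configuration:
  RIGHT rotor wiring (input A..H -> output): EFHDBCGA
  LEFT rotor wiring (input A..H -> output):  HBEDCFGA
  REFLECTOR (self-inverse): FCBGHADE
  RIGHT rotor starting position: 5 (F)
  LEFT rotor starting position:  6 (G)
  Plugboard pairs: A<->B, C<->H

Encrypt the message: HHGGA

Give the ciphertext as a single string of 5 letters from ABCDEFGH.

Answer: DCABC

Derivation:
Char 1 ('H'): step: R->6, L=6; H->plug->C->R->G->L->E->refl->H->L'->H->R'->D->plug->D
Char 2 ('H'): step: R->7, L=6; H->plug->C->R->G->L->E->refl->H->L'->H->R'->H->plug->C
Char 3 ('G'): step: R->0, L->7 (L advanced); G->plug->G->R->G->L->G->refl->D->L'->F->R'->B->plug->A
Char 4 ('G'): step: R->1, L=7; G->plug->G->R->H->L->H->refl->E->L'->E->R'->A->plug->B
Char 5 ('A'): step: R->2, L=7; A->plug->B->R->B->L->A->refl->F->L'->D->R'->H->plug->C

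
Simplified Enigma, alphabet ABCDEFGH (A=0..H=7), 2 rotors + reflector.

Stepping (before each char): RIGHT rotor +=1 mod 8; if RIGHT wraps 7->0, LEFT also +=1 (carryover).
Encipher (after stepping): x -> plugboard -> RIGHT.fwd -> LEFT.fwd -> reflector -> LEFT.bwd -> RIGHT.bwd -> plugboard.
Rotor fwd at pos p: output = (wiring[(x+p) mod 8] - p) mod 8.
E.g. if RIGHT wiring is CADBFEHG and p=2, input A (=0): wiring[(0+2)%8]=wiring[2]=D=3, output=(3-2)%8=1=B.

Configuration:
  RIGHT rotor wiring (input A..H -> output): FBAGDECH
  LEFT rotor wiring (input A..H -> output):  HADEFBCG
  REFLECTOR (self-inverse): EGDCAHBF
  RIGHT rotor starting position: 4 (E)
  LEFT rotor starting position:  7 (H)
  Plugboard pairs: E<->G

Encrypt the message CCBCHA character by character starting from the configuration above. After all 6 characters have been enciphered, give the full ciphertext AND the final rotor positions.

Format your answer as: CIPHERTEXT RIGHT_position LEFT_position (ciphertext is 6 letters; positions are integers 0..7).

Char 1 ('C'): step: R->5, L=7; C->plug->C->R->C->L->B->refl->G->L'->F->R'->B->plug->B
Char 2 ('C'): step: R->6, L=7; C->plug->C->R->H->L->D->refl->C->L'->G->R'->H->plug->H
Char 3 ('B'): step: R->7, L=7; B->plug->B->R->G->L->C->refl->D->L'->H->R'->E->plug->G
Char 4 ('C'): step: R->0, L->0 (L advanced); C->plug->C->R->A->L->H->refl->F->L'->E->R'->F->plug->F
Char 5 ('H'): step: R->1, L=0; H->plug->H->R->E->L->F->refl->H->L'->A->R'->A->plug->A
Char 6 ('A'): step: R->2, L=0; A->plug->A->R->G->L->C->refl->D->L'->C->R'->D->plug->D
Final: ciphertext=BHGFAD, RIGHT=2, LEFT=0

Answer: BHGFAD 2 0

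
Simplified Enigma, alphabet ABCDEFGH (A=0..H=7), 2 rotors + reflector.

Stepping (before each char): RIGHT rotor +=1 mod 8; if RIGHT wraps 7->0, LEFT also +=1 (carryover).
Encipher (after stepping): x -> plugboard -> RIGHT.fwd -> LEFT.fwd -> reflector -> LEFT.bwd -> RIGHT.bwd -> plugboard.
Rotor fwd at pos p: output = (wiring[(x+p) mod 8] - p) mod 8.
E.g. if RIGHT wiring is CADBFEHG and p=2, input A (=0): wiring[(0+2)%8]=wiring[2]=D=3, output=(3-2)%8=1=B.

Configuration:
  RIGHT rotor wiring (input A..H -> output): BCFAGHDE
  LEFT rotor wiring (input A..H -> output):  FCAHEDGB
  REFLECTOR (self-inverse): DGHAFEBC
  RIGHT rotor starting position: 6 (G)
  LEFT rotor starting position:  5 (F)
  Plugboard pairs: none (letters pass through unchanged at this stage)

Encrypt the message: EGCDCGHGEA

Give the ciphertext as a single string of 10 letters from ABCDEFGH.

Char 1 ('E'): step: R->7, L=5; E->plug->E->R->B->L->B->refl->G->L'->A->R'->G->plug->G
Char 2 ('G'): step: R->0, L->6 (L advanced); G->plug->G->R->D->L->E->refl->F->L'->H->R'->F->plug->F
Char 3 ('C'): step: R->1, L=6; C->plug->C->R->H->L->F->refl->E->L'->D->R'->G->plug->G
Char 4 ('D'): step: R->2, L=6; D->plug->D->R->F->L->B->refl->G->L'->G->R'->B->plug->B
Char 5 ('C'): step: R->3, L=6; C->plug->C->R->E->L->C->refl->H->L'->C->R'->H->plug->H
Char 6 ('G'): step: R->4, L=6; G->plug->G->R->B->L->D->refl->A->L'->A->R'->D->plug->D
Char 7 ('H'): step: R->5, L=6; H->plug->H->R->B->L->D->refl->A->L'->A->R'->F->plug->F
Char 8 ('G'): step: R->6, L=6; G->plug->G->R->A->L->A->refl->D->L'->B->R'->H->plug->H
Char 9 ('E'): step: R->7, L=6; E->plug->E->R->B->L->D->refl->A->L'->A->R'->G->plug->G
Char 10 ('A'): step: R->0, L->7 (L advanced); A->plug->A->R->B->L->G->refl->B->L'->D->R'->G->plug->G

Answer: GFGBHDFHGG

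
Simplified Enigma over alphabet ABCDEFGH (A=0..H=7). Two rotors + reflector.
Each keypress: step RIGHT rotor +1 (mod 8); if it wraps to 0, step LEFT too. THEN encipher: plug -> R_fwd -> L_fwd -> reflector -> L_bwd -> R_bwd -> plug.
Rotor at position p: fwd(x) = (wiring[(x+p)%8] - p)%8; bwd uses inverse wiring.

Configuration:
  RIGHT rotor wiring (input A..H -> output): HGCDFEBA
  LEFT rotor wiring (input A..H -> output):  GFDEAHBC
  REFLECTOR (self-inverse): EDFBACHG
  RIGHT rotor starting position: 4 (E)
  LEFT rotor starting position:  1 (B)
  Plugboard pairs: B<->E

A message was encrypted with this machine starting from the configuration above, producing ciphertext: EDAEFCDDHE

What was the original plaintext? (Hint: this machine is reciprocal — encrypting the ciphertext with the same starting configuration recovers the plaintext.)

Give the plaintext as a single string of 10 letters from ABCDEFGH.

Char 1 ('E'): step: R->5, L=1; E->plug->B->R->E->L->G->refl->H->L'->D->R'->C->plug->C
Char 2 ('D'): step: R->6, L=1; D->plug->D->R->A->L->E->refl->A->L'->F->R'->F->plug->F
Char 3 ('A'): step: R->7, L=1; A->plug->A->R->B->L->C->refl->F->L'->H->R'->C->plug->C
Char 4 ('E'): step: R->0, L->2 (L advanced); E->plug->B->R->G->L->E->refl->A->L'->F->R'->E->plug->B
Char 5 ('F'): step: R->1, L=2; F->plug->F->R->A->L->B->refl->D->L'->H->R'->G->plug->G
Char 6 ('C'): step: R->2, L=2; C->plug->C->R->D->L->F->refl->C->L'->B->R'->B->plug->E
Char 7 ('D'): step: R->3, L=2; D->plug->D->R->G->L->E->refl->A->L'->F->R'->E->plug->B
Char 8 ('D'): step: R->4, L=2; D->plug->D->R->E->L->H->refl->G->L'->C->R'->F->plug->F
Char 9 ('H'): step: R->5, L=2; H->plug->H->R->A->L->B->refl->D->L'->H->R'->A->plug->A
Char 10 ('E'): step: R->6, L=2; E->plug->B->R->C->L->G->refl->H->L'->E->R'->E->plug->B

Answer: CFCBGEBFAB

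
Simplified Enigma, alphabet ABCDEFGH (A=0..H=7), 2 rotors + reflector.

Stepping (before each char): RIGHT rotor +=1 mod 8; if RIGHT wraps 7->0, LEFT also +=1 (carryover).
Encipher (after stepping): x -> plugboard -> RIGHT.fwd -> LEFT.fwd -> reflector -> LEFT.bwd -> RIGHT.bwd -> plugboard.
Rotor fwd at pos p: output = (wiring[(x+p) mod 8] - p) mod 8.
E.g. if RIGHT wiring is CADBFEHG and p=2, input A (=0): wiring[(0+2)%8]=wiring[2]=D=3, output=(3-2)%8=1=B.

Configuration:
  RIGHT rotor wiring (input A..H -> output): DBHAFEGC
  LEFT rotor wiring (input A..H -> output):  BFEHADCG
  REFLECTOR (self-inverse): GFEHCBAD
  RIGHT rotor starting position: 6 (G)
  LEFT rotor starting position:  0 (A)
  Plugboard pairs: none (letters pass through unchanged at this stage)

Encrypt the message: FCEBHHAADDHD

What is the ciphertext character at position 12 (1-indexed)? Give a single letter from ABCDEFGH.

Char 1 ('F'): step: R->7, L=0; F->plug->F->R->G->L->C->refl->E->L'->C->R'->C->plug->C
Char 2 ('C'): step: R->0, L->1 (L advanced); C->plug->C->R->H->L->A->refl->G->L'->C->R'->H->plug->H
Char 3 ('E'): step: R->1, L=1; E->plug->E->R->D->L->H->refl->D->L'->B->R'->G->plug->G
Char 4 ('B'): step: R->2, L=1; B->plug->B->R->G->L->F->refl->B->L'->F->R'->A->plug->A
Char 5 ('H'): step: R->3, L=1; H->plug->H->R->E->L->C->refl->E->L'->A->R'->F->plug->F
Char 6 ('H'): step: R->4, L=1; H->plug->H->R->E->L->C->refl->E->L'->A->R'->B->plug->B
Char 7 ('A'): step: R->5, L=1; A->plug->A->R->H->L->A->refl->G->L'->C->R'->F->plug->F
Char 8 ('A'): step: R->6, L=1; A->plug->A->R->A->L->E->refl->C->L'->E->R'->B->plug->B
Char 9 ('D'): step: R->7, L=1; D->plug->D->R->A->L->E->refl->C->L'->E->R'->B->plug->B
Char 10 ('D'): step: R->0, L->2 (L advanced); D->plug->D->R->A->L->C->refl->E->L'->F->R'->E->plug->E
Char 11 ('H'): step: R->1, L=2; H->plug->H->R->C->L->G->refl->A->L'->E->R'->D->plug->D
Char 12 ('D'): step: R->2, L=2; D->plug->D->R->C->L->G->refl->A->L'->E->R'->E->plug->E

E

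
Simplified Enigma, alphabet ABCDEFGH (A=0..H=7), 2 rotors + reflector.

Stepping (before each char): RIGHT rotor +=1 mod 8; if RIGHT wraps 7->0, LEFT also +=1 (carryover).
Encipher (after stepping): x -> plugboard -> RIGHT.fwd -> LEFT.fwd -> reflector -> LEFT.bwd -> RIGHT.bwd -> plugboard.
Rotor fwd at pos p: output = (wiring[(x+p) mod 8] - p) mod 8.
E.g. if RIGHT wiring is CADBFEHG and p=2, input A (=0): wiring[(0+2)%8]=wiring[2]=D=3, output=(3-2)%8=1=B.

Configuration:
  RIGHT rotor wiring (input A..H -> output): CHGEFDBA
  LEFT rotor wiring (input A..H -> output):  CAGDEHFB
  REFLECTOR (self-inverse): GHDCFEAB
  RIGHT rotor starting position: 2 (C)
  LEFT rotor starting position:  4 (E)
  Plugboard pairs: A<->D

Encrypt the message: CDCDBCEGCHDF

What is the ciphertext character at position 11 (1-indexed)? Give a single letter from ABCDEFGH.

Char 1 ('C'): step: R->3, L=4; C->plug->C->R->A->L->A->refl->G->L'->E->R'->G->plug->G
Char 2 ('D'): step: R->4, L=4; D->plug->A->R->B->L->D->refl->C->L'->G->R'->E->plug->E
Char 3 ('C'): step: R->5, L=4; C->plug->C->R->D->L->F->refl->E->L'->F->R'->D->plug->A
Char 4 ('D'): step: R->6, L=4; D->plug->A->R->D->L->F->refl->E->L'->F->R'->H->plug->H
Char 5 ('B'): step: R->7, L=4; B->plug->B->R->D->L->F->refl->E->L'->F->R'->E->plug->E
Char 6 ('C'): step: R->0, L->5 (L advanced); C->plug->C->R->G->L->G->refl->A->L'->B->R'->G->plug->G
Char 7 ('E'): step: R->1, L=5; E->plug->E->R->C->L->E->refl->F->L'->D->R'->C->plug->C
Char 8 ('G'): step: R->2, L=5; G->plug->G->R->A->L->C->refl->D->L'->E->R'->A->plug->D
Char 9 ('C'): step: R->3, L=5; C->plug->C->R->A->L->C->refl->D->L'->E->R'->G->plug->G
Char 10 ('H'): step: R->4, L=5; H->plug->H->R->A->L->C->refl->D->L'->E->R'->D->plug->A
Char 11 ('D'): step: R->5, L=5; D->plug->A->R->G->L->G->refl->A->L'->B->R'->F->plug->F

F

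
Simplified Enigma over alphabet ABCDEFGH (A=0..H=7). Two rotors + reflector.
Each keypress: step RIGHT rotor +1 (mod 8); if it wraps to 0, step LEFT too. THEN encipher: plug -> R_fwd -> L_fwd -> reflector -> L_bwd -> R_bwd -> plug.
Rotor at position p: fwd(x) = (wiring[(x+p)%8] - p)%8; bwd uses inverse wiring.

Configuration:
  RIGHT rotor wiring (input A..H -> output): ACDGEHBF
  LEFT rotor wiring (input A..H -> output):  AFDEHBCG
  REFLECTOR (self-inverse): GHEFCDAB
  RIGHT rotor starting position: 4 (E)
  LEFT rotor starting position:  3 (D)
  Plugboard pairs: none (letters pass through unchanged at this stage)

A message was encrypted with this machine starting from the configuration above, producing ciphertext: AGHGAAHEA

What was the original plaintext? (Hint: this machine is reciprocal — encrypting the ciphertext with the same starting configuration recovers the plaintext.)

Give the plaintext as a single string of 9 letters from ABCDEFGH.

Char 1 ('A'): step: R->5, L=3; A->plug->A->R->C->L->G->refl->A->L'->H->R'->H->plug->H
Char 2 ('G'): step: R->6, L=3; G->plug->G->R->G->L->C->refl->E->L'->B->R'->H->plug->H
Char 3 ('H'): step: R->7, L=3; H->plug->H->R->C->L->G->refl->A->L'->H->R'->E->plug->E
Char 4 ('G'): step: R->0, L->4 (L advanced); G->plug->G->R->B->L->F->refl->D->L'->A->R'->A->plug->A
Char 5 ('A'): step: R->1, L=4; A->plug->A->R->B->L->F->refl->D->L'->A->R'->F->plug->F
Char 6 ('A'): step: R->2, L=4; A->plug->A->R->B->L->F->refl->D->L'->A->R'->H->plug->H
Char 7 ('H'): step: R->3, L=4; H->plug->H->R->A->L->D->refl->F->L'->B->R'->B->plug->B
Char 8 ('E'): step: R->4, L=4; E->plug->E->R->E->L->E->refl->C->L'->D->R'->B->plug->B
Char 9 ('A'): step: R->5, L=4; A->plug->A->R->C->L->G->refl->A->L'->H->R'->H->plug->H

Answer: HHEAFHBBH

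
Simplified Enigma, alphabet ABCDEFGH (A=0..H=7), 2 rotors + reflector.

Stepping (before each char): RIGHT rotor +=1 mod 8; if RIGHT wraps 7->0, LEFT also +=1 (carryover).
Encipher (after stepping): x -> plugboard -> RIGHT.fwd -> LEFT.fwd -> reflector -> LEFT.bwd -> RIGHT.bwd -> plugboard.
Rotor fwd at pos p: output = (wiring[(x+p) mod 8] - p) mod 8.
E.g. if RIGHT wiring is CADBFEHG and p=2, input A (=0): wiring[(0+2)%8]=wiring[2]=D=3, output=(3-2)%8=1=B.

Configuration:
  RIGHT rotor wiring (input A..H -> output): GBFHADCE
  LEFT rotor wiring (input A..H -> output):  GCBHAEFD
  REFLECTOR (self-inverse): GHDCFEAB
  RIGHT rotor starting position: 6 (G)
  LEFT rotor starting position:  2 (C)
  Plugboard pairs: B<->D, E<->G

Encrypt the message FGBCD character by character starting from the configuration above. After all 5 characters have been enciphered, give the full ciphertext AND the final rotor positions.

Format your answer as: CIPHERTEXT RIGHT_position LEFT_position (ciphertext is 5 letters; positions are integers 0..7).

Char 1 ('F'): step: R->7, L=2; F->plug->F->R->B->L->F->refl->E->L'->G->R'->D->plug->B
Char 2 ('G'): step: R->0, L->3 (L advanced); G->plug->E->R->A->L->E->refl->F->L'->B->R'->B->plug->D
Char 3 ('B'): step: R->1, L=3; B->plug->D->R->H->L->G->refl->A->L'->E->R'->B->plug->D
Char 4 ('C'): step: R->2, L=3; C->plug->C->R->G->L->H->refl->B->L'->C->R'->F->plug->F
Char 5 ('D'): step: R->3, L=3; D->plug->B->R->F->L->D->refl->C->L'->D->R'->F->plug->F
Final: ciphertext=BDDFF, RIGHT=3, LEFT=3

Answer: BDDFF 3 3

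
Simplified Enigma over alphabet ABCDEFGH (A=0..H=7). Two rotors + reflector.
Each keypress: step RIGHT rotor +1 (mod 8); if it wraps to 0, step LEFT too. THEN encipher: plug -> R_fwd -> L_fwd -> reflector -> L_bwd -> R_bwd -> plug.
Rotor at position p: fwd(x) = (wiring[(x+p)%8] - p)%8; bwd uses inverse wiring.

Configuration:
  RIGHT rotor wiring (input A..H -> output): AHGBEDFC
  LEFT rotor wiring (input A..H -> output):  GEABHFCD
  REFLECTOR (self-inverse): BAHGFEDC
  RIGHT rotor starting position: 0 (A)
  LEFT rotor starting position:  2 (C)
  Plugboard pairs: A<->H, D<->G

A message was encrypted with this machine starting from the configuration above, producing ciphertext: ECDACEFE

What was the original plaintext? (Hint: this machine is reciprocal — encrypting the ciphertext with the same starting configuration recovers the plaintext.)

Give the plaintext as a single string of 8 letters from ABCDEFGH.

Char 1 ('E'): step: R->1, L=2; E->plug->E->R->C->L->F->refl->E->L'->G->R'->A->plug->H
Char 2 ('C'): step: R->2, L=2; C->plug->C->R->C->L->F->refl->E->L'->G->R'->G->plug->D
Char 3 ('D'): step: R->3, L=2; D->plug->G->R->E->L->A->refl->B->L'->F->R'->F->plug->F
Char 4 ('A'): step: R->4, L=2; A->plug->H->R->F->L->B->refl->A->L'->E->R'->E->plug->E
Char 5 ('C'): step: R->5, L=2; C->plug->C->R->F->L->B->refl->A->L'->E->R'->G->plug->D
Char 6 ('E'): step: R->6, L=2; E->plug->E->R->A->L->G->refl->D->L'->D->R'->F->plug->F
Char 7 ('F'): step: R->7, L=2; F->plug->F->R->F->L->B->refl->A->L'->E->R'->G->plug->D
Char 8 ('E'): step: R->0, L->3 (L advanced); E->plug->E->R->E->L->A->refl->B->L'->G->R'->C->plug->C

Answer: HDFEDFDC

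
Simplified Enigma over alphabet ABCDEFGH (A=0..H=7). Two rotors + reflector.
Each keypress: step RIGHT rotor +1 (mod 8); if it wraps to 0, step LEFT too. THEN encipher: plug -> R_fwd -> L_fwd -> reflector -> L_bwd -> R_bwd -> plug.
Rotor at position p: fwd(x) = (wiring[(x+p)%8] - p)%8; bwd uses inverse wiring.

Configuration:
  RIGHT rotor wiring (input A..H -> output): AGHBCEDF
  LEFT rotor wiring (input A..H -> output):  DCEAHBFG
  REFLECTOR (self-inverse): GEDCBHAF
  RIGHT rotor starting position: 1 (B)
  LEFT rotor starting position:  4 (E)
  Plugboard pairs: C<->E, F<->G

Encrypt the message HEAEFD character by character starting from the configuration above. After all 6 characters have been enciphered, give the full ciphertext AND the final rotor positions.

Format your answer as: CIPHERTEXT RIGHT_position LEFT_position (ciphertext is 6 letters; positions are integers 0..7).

Answer: CHHDCG 7 4

Derivation:
Char 1 ('H'): step: R->2, L=4; H->plug->H->R->E->L->H->refl->F->L'->B->R'->E->plug->C
Char 2 ('E'): step: R->3, L=4; E->plug->C->R->B->L->F->refl->H->L'->E->R'->H->plug->H
Char 3 ('A'): step: R->4, L=4; A->plug->A->R->G->L->A->refl->G->L'->F->R'->H->plug->H
Char 4 ('E'): step: R->5, L=4; E->plug->C->R->A->L->D->refl->C->L'->D->R'->D->plug->D
Char 5 ('F'): step: R->6, L=4; F->plug->G->R->E->L->H->refl->F->L'->B->R'->E->plug->C
Char 6 ('D'): step: R->7, L=4; D->plug->D->R->A->L->D->refl->C->L'->D->R'->F->plug->G
Final: ciphertext=CHHDCG, RIGHT=7, LEFT=4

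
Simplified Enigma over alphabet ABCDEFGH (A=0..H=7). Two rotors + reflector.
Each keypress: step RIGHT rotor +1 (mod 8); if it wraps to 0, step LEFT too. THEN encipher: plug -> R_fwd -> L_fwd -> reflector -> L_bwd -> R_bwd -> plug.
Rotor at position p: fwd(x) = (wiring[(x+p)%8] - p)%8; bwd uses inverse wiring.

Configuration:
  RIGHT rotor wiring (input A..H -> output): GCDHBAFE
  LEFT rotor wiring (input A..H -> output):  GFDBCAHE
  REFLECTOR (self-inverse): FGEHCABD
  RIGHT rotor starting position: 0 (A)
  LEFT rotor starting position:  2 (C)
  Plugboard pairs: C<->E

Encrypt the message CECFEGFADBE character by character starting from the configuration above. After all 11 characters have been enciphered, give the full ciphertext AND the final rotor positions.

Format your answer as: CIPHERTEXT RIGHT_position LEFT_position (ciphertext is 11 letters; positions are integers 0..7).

Char 1 ('C'): step: R->1, L=2; C->plug->E->R->H->L->D->refl->H->L'->B->R'->A->plug->A
Char 2 ('E'): step: R->2, L=2; E->plug->C->R->H->L->D->refl->H->L'->B->R'->A->plug->A
Char 3 ('C'): step: R->3, L=2; C->plug->E->R->B->L->H->refl->D->L'->H->R'->G->plug->G
Char 4 ('F'): step: R->4, L=2; F->plug->F->R->G->L->E->refl->C->L'->F->R'->A->plug->A
Char 5 ('E'): step: R->5, L=2; E->plug->C->R->H->L->D->refl->H->L'->B->R'->D->plug->D
Char 6 ('G'): step: R->6, L=2; G->plug->G->R->D->L->G->refl->B->L'->A->R'->C->plug->E
Char 7 ('F'): step: R->7, L=2; F->plug->F->R->C->L->A->refl->F->L'->E->R'->D->plug->D
Char 8 ('A'): step: R->0, L->3 (L advanced); A->plug->A->R->G->L->C->refl->E->L'->D->R'->C->plug->E
Char 9 ('D'): step: R->1, L=3; D->plug->D->R->A->L->G->refl->B->L'->E->R'->F->plug->F
Char 10 ('B'): step: R->2, L=3; B->plug->B->R->F->L->D->refl->H->L'->B->R'->A->plug->A
Char 11 ('E'): step: R->3, L=3; E->plug->C->R->F->L->D->refl->H->L'->B->R'->E->plug->C
Final: ciphertext=AAGADEDEFAC, RIGHT=3, LEFT=3

Answer: AAGADEDEFAC 3 3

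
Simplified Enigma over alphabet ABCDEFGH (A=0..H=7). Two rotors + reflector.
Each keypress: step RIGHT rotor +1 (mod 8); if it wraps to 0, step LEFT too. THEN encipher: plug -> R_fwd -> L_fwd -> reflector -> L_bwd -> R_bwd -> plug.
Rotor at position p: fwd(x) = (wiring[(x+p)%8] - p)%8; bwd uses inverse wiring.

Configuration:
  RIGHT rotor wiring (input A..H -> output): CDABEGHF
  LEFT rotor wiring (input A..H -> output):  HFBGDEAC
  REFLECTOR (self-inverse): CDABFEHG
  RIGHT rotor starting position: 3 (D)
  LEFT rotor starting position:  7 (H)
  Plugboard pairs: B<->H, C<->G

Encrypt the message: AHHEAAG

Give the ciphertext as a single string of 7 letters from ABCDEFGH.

Char 1 ('A'): step: R->4, L=7; A->plug->A->R->A->L->D->refl->B->L'->H->R'->F->plug->F
Char 2 ('H'): step: R->5, L=7; H->plug->B->R->C->L->G->refl->H->L'->E->R'->G->plug->C
Char 3 ('H'): step: R->6, L=7; H->plug->B->R->H->L->B->refl->D->L'->A->R'->H->plug->B
Char 4 ('E'): step: R->7, L=7; E->plug->E->R->C->L->G->refl->H->L'->E->R'->C->plug->G
Char 5 ('A'): step: R->0, L->0 (L advanced); A->plug->A->R->C->L->B->refl->D->L'->E->R'->E->plug->E
Char 6 ('A'): step: R->1, L=0; A->plug->A->R->C->L->B->refl->D->L'->E->R'->G->plug->C
Char 7 ('G'): step: R->2, L=0; G->plug->C->R->C->L->B->refl->D->L'->E->R'->D->plug->D

Answer: FCBGECD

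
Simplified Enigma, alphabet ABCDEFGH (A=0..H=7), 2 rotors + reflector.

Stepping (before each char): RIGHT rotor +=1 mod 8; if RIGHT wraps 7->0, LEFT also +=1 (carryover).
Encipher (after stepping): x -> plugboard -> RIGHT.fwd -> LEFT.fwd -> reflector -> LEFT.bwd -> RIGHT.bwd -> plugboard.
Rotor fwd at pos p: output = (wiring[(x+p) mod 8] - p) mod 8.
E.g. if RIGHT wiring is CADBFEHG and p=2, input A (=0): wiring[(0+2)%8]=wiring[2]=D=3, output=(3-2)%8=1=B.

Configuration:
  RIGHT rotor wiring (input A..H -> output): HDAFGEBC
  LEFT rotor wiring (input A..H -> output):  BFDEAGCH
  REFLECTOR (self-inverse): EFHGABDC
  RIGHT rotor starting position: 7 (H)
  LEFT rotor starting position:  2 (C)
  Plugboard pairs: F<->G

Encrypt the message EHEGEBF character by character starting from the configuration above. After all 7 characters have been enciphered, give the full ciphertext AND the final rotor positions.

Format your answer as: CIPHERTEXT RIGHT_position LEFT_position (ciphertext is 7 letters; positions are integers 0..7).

Answer: BECEDAC 6 3

Derivation:
Char 1 ('E'): step: R->0, L->3 (L advanced); E->plug->E->R->G->L->C->refl->H->L'->D->R'->B->plug->B
Char 2 ('H'): step: R->1, L=3; H->plug->H->R->G->L->C->refl->H->L'->D->R'->E->plug->E
Char 3 ('E'): step: R->2, L=3; E->plug->E->R->H->L->A->refl->E->L'->E->R'->C->plug->C
Char 4 ('G'): step: R->3, L=3; G->plug->F->R->E->L->E->refl->A->L'->H->R'->E->plug->E
Char 5 ('E'): step: R->4, L=3; E->plug->E->R->D->L->H->refl->C->L'->G->R'->D->plug->D
Char 6 ('B'): step: R->5, L=3; B->plug->B->R->E->L->E->refl->A->L'->H->R'->A->plug->A
Char 7 ('F'): step: R->6, L=3; F->plug->G->R->A->L->B->refl->F->L'->B->R'->C->plug->C
Final: ciphertext=BECEDAC, RIGHT=6, LEFT=3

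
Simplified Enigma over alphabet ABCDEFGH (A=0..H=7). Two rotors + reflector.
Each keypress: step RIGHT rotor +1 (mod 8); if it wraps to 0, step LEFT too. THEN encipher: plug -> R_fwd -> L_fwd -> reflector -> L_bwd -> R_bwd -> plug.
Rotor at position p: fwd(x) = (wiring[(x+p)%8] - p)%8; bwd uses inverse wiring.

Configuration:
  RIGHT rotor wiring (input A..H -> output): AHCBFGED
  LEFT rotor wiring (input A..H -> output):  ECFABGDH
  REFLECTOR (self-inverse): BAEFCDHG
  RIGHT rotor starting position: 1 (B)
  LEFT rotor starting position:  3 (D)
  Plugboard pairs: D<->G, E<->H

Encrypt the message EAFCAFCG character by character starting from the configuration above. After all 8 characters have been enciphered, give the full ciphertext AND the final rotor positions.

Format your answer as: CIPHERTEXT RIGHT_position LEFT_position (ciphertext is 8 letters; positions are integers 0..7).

Answer: CGEAGBHA 1 4

Derivation:
Char 1 ('E'): step: R->2, L=3; E->plug->H->R->F->L->B->refl->A->L'->D->R'->C->plug->C
Char 2 ('A'): step: R->3, L=3; A->plug->A->R->G->L->H->refl->G->L'->B->R'->D->plug->G
Char 3 ('F'): step: R->4, L=3; F->plug->F->R->D->L->A->refl->B->L'->F->R'->H->plug->E
Char 4 ('C'): step: R->5, L=3; C->plug->C->R->G->L->H->refl->G->L'->B->R'->A->plug->A
Char 5 ('A'): step: R->6, L=3; A->plug->A->R->G->L->H->refl->G->L'->B->R'->D->plug->G
Char 6 ('F'): step: R->7, L=3; F->plug->F->R->G->L->H->refl->G->L'->B->R'->B->plug->B
Char 7 ('C'): step: R->0, L->4 (L advanced); C->plug->C->R->C->L->H->refl->G->L'->F->R'->E->plug->H
Char 8 ('G'): step: R->1, L=4; G->plug->D->R->E->L->A->refl->B->L'->G->R'->A->plug->A
Final: ciphertext=CGEAGBHA, RIGHT=1, LEFT=4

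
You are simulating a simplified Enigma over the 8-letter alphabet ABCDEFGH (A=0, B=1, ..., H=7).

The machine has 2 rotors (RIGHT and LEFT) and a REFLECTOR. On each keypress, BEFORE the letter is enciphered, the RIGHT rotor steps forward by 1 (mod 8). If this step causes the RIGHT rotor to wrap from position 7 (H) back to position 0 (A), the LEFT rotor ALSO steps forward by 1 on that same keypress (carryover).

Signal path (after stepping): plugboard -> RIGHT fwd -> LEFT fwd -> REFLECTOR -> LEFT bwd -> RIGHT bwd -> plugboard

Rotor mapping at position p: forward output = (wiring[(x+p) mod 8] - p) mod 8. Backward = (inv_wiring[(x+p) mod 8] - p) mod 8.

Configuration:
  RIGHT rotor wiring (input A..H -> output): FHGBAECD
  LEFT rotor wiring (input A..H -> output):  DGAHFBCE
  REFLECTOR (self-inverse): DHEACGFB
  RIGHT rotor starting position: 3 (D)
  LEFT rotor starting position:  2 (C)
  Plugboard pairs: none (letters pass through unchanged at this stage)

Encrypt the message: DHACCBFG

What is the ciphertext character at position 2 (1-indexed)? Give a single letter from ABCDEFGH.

Char 1 ('D'): step: R->4, L=2; D->plug->D->R->H->L->E->refl->C->L'->F->R'->H->plug->H
Char 2 ('H'): step: R->5, L=2; H->plug->H->R->D->L->H->refl->B->L'->G->R'->C->plug->C

C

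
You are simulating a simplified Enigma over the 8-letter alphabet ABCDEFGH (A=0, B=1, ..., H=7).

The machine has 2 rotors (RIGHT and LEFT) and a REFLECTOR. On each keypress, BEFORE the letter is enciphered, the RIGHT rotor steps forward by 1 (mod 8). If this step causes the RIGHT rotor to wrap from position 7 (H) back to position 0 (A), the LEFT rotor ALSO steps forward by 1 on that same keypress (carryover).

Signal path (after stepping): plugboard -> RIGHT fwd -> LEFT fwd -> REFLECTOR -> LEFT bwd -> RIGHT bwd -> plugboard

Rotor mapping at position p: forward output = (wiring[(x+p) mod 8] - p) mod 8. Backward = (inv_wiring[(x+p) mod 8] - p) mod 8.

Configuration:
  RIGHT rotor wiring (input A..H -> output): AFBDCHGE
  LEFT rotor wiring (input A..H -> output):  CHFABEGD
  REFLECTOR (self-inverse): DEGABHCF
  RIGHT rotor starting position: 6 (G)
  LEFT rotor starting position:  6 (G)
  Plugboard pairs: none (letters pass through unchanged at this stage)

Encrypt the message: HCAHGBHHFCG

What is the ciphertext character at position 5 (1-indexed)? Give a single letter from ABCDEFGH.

Char 1 ('H'): step: R->7, L=6; H->plug->H->R->H->L->G->refl->C->L'->F->R'->A->plug->A
Char 2 ('C'): step: R->0, L->7 (L advanced); C->plug->C->R->B->L->D->refl->A->L'->C->R'->E->plug->E
Char 3 ('A'): step: R->1, L=7; A->plug->A->R->E->L->B->refl->E->L'->A->R'->B->plug->B
Char 4 ('H'): step: R->2, L=7; H->plug->H->R->D->L->G->refl->C->L'->F->R'->D->plug->D
Char 5 ('G'): step: R->3, L=7; G->plug->G->R->C->L->A->refl->D->L'->B->R'->E->plug->E

E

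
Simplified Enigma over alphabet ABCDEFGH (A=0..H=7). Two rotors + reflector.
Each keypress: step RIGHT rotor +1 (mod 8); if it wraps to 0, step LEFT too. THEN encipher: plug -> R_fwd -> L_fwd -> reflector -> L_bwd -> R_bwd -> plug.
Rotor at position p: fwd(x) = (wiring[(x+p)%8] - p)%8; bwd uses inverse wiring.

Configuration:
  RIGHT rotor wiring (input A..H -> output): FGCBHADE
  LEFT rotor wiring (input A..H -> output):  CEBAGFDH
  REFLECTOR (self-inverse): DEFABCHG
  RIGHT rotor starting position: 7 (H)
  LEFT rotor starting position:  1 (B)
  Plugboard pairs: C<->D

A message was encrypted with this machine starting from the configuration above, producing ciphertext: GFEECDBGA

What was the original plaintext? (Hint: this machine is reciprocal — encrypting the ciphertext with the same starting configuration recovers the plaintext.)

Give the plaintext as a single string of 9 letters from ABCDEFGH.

Char 1 ('G'): step: R->0, L->2 (L advanced); G->plug->G->R->D->L->D->refl->A->L'->G->R'->B->plug->B
Char 2 ('F'): step: R->1, L=2; F->plug->F->R->C->L->E->refl->B->L'->E->R'->H->plug->H
Char 3 ('E'): step: R->2, L=2; E->plug->E->R->B->L->G->refl->H->L'->A->R'->A->plug->A
Char 4 ('E'): step: R->3, L=2; E->plug->E->R->B->L->G->refl->H->L'->A->R'->D->plug->C
Char 5 ('C'): step: R->4, L=2; C->plug->D->R->A->L->H->refl->G->L'->B->R'->E->plug->E
Char 6 ('D'): step: R->5, L=2; D->plug->C->R->H->L->C->refl->F->L'->F->R'->F->plug->F
Char 7 ('B'): step: R->6, L=2; B->plug->B->R->G->L->A->refl->D->L'->D->R'->F->plug->F
Char 8 ('G'): step: R->7, L=2; G->plug->G->R->B->L->G->refl->H->L'->A->R'->F->plug->F
Char 9 ('A'): step: R->0, L->3 (L advanced); A->plug->A->R->F->L->H->refl->G->L'->H->R'->E->plug->E

Answer: BHACEFFFE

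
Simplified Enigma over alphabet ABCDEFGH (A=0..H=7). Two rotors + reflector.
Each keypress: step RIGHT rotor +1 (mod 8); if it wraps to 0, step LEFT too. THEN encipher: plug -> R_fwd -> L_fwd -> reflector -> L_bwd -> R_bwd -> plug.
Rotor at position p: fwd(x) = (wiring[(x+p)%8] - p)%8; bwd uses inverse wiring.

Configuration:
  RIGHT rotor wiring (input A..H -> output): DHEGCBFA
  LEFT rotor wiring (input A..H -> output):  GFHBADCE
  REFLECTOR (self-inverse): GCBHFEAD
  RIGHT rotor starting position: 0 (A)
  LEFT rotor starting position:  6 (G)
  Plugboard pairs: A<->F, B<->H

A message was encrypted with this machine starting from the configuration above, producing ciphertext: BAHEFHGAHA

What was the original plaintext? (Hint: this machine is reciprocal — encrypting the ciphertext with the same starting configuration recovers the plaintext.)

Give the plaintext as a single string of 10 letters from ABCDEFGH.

Answer: DHAGDDFHBC

Derivation:
Char 1 ('B'): step: R->1, L=6; B->plug->H->R->C->L->A->refl->G->L'->B->R'->D->plug->D
Char 2 ('A'): step: R->2, L=6; A->plug->F->R->G->L->C->refl->B->L'->E->R'->B->plug->H
Char 3 ('H'): step: R->3, L=6; H->plug->B->R->H->L->F->refl->E->L'->A->R'->F->plug->A
Char 4 ('E'): step: R->4, L=6; E->plug->E->R->H->L->F->refl->E->L'->A->R'->G->plug->G
Char 5 ('F'): step: R->5, L=6; F->plug->A->R->E->L->B->refl->C->L'->G->R'->D->plug->D
Char 6 ('H'): step: R->6, L=6; H->plug->B->R->C->L->A->refl->G->L'->B->R'->D->plug->D
Char 7 ('G'): step: R->7, L=6; G->plug->G->R->C->L->A->refl->G->L'->B->R'->A->plug->F
Char 8 ('A'): step: R->0, L->7 (L advanced); A->plug->F->R->B->L->H->refl->D->L'->H->R'->B->plug->H
Char 9 ('H'): step: R->1, L=7; H->plug->B->R->D->L->A->refl->G->L'->C->R'->H->plug->B
Char 10 ('A'): step: R->2, L=7; A->plug->F->R->G->L->E->refl->F->L'->A->R'->C->plug->C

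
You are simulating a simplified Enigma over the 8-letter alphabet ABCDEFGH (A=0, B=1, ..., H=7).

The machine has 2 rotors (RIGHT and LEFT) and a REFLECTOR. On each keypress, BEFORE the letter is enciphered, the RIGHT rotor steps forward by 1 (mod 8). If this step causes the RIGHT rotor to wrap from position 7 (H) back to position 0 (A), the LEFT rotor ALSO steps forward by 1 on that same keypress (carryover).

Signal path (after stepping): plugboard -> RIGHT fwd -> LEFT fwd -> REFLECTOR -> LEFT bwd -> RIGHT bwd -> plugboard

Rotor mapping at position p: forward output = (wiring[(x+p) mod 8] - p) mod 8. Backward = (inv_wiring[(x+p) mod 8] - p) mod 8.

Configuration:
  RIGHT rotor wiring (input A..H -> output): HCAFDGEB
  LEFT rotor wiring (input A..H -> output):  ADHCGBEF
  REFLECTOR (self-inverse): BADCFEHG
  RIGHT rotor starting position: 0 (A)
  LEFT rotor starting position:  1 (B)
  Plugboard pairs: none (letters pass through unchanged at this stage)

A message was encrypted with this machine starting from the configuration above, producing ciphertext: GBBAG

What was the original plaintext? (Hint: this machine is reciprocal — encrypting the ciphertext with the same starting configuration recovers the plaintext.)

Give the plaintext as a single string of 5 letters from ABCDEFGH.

Answer: EAHHE

Derivation:
Char 1 ('G'): step: R->1, L=1; G->plug->G->R->A->L->C->refl->D->L'->F->R'->E->plug->E
Char 2 ('B'): step: R->2, L=1; B->plug->B->R->D->L->F->refl->E->L'->G->R'->A->plug->A
Char 3 ('B'): step: R->3, L=1; B->plug->B->R->A->L->C->refl->D->L'->F->R'->H->plug->H
Char 4 ('A'): step: R->4, L=1; A->plug->A->R->H->L->H->refl->G->L'->B->R'->H->plug->H
Char 5 ('G'): step: R->5, L=1; G->plug->G->R->A->L->C->refl->D->L'->F->R'->E->plug->E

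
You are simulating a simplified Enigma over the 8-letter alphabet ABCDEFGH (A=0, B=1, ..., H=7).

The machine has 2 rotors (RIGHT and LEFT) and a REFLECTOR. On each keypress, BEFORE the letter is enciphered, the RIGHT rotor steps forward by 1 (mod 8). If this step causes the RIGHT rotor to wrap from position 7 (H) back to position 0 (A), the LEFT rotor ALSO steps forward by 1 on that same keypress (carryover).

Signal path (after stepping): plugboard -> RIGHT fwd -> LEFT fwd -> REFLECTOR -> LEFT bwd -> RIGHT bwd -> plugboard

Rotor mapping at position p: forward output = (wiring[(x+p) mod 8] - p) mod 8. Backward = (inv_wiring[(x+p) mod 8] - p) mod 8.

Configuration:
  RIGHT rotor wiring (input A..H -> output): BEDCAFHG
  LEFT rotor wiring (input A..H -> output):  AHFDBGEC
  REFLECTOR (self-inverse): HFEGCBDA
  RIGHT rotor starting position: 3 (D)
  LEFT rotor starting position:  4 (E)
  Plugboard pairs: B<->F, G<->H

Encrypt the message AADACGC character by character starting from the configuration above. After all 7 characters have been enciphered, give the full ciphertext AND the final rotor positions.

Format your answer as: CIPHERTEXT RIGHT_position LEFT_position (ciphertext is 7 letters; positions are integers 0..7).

Answer: FBFFGFD 2 5

Derivation:
Char 1 ('A'): step: R->4, L=4; A->plug->A->R->E->L->E->refl->C->L'->B->R'->B->plug->F
Char 2 ('A'): step: R->5, L=4; A->plug->A->R->A->L->F->refl->B->L'->G->R'->F->plug->B
Char 3 ('D'): step: R->6, L=4; D->plug->D->R->G->L->B->refl->F->L'->A->R'->B->plug->F
Char 4 ('A'): step: R->7, L=4; A->plug->A->R->H->L->H->refl->A->L'->C->R'->B->plug->F
Char 5 ('C'): step: R->0, L->5 (L advanced); C->plug->C->R->D->L->D->refl->G->L'->G->R'->H->plug->G
Char 6 ('G'): step: R->1, L=5; G->plug->H->R->A->L->B->refl->F->L'->C->R'->B->plug->F
Char 7 ('C'): step: R->2, L=5; C->plug->C->R->G->L->G->refl->D->L'->D->R'->D->plug->D
Final: ciphertext=FBFFGFD, RIGHT=2, LEFT=5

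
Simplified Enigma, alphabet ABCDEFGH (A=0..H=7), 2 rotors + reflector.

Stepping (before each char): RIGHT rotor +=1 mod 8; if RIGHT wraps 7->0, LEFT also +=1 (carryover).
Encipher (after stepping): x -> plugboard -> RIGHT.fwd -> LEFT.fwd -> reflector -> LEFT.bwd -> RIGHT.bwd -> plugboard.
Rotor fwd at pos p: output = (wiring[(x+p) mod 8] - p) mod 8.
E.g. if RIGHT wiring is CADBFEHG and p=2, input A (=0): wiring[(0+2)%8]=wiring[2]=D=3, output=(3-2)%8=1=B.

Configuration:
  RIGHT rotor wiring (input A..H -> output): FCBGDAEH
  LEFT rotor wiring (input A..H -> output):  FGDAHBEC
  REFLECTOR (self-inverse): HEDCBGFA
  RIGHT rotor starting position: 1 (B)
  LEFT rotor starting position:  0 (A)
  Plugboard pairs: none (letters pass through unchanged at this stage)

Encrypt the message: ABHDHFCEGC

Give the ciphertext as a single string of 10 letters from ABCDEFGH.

Answer: EDAGCCAGHD

Derivation:
Char 1 ('A'): step: R->2, L=0; A->plug->A->R->H->L->C->refl->D->L'->C->R'->E->plug->E
Char 2 ('B'): step: R->3, L=0; B->plug->B->R->A->L->F->refl->G->L'->B->R'->D->plug->D
Char 3 ('H'): step: R->4, L=0; H->plug->H->R->C->L->D->refl->C->L'->H->R'->A->plug->A
Char 4 ('D'): step: R->5, L=0; D->plug->D->R->A->L->F->refl->G->L'->B->R'->G->plug->G
Char 5 ('H'): step: R->6, L=0; H->plug->H->R->C->L->D->refl->C->L'->H->R'->C->plug->C
Char 6 ('F'): step: R->7, L=0; F->plug->F->R->E->L->H->refl->A->L'->D->R'->C->plug->C
Char 7 ('C'): step: R->0, L->1 (L advanced); C->plug->C->R->B->L->C->refl->D->L'->F->R'->A->plug->A
Char 8 ('E'): step: R->1, L=1; E->plug->E->R->H->L->E->refl->B->L'->G->R'->G->plug->G
Char 9 ('G'): step: R->2, L=1; G->plug->G->R->D->L->G->refl->F->L'->A->R'->H->plug->H
Char 10 ('C'): step: R->3, L=1; C->plug->C->R->F->L->D->refl->C->L'->B->R'->D->plug->D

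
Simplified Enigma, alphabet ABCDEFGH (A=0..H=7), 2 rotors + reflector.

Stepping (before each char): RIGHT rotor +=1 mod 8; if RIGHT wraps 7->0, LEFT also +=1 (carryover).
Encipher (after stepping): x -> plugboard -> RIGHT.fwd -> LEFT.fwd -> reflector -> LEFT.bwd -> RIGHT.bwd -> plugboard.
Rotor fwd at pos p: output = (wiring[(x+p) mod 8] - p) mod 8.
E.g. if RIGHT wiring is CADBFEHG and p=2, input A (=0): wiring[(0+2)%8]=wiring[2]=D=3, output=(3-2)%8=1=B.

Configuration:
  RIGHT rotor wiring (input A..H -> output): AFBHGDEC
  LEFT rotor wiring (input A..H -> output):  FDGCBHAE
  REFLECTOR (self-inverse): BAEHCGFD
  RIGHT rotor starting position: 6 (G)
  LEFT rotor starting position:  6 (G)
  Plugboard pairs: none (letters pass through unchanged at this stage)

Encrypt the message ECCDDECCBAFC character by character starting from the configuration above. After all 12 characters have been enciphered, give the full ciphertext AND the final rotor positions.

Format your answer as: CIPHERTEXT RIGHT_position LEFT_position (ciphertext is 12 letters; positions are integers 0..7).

Answer: HAHFCHGHEHHG 2 0

Derivation:
Char 1 ('E'): step: R->7, L=6; E->plug->E->R->A->L->C->refl->E->L'->F->R'->H->plug->H
Char 2 ('C'): step: R->0, L->7 (L advanced); C->plug->C->R->B->L->G->refl->F->L'->A->R'->A->plug->A
Char 3 ('C'): step: R->1, L=7; C->plug->C->R->G->L->A->refl->B->L'->H->R'->H->plug->H
Char 4 ('D'): step: R->2, L=7; D->plug->D->R->B->L->G->refl->F->L'->A->R'->F->plug->F
Char 5 ('D'): step: R->3, L=7; D->plug->D->R->B->L->G->refl->F->L'->A->R'->C->plug->C
Char 6 ('E'): step: R->4, L=7; E->plug->E->R->E->L->D->refl->H->L'->D->R'->H->plug->H
Char 7 ('C'): step: R->5, L=7; C->plug->C->R->F->L->C->refl->E->L'->C->R'->G->plug->G
Char 8 ('C'): step: R->6, L=7; C->plug->C->R->C->L->E->refl->C->L'->F->R'->H->plug->H
Char 9 ('B'): step: R->7, L=7; B->plug->B->R->B->L->G->refl->F->L'->A->R'->E->plug->E
Char 10 ('A'): step: R->0, L->0 (L advanced); A->plug->A->R->A->L->F->refl->G->L'->C->R'->H->plug->H
Char 11 ('F'): step: R->1, L=0; F->plug->F->R->D->L->C->refl->E->L'->H->R'->H->plug->H
Char 12 ('C'): step: R->2, L=0; C->plug->C->R->E->L->B->refl->A->L'->G->R'->G->plug->G
Final: ciphertext=HAHFCHGHEHHG, RIGHT=2, LEFT=0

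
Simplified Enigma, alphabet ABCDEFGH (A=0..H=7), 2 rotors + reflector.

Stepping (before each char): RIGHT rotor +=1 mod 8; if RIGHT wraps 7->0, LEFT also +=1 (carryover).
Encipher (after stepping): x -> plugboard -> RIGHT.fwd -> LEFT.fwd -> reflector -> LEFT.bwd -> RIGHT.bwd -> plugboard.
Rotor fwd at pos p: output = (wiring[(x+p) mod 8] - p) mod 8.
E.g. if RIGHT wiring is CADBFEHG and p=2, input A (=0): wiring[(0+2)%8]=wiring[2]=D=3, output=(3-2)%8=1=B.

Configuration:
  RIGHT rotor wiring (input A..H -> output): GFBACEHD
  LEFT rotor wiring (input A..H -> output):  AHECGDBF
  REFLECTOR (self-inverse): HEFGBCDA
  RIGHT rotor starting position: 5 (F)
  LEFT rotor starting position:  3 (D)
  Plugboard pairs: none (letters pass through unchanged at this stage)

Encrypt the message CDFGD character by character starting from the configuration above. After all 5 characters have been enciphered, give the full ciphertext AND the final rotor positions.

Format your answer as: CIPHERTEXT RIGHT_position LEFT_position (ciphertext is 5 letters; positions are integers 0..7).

Char 1 ('C'): step: R->6, L=3; C->plug->C->R->A->L->H->refl->A->L'->C->R'->F->plug->F
Char 2 ('D'): step: R->7, L=3; D->plug->D->R->C->L->A->refl->H->L'->A->R'->H->plug->H
Char 3 ('F'): step: R->0, L->4 (L advanced); F->plug->F->R->E->L->E->refl->B->L'->D->R'->H->plug->H
Char 4 ('G'): step: R->1, L=4; G->plug->G->R->C->L->F->refl->C->L'->A->R'->B->plug->B
Char 5 ('D'): step: R->2, L=4; D->plug->D->R->C->L->F->refl->C->L'->A->R'->C->plug->C
Final: ciphertext=FHHBC, RIGHT=2, LEFT=4

Answer: FHHBC 2 4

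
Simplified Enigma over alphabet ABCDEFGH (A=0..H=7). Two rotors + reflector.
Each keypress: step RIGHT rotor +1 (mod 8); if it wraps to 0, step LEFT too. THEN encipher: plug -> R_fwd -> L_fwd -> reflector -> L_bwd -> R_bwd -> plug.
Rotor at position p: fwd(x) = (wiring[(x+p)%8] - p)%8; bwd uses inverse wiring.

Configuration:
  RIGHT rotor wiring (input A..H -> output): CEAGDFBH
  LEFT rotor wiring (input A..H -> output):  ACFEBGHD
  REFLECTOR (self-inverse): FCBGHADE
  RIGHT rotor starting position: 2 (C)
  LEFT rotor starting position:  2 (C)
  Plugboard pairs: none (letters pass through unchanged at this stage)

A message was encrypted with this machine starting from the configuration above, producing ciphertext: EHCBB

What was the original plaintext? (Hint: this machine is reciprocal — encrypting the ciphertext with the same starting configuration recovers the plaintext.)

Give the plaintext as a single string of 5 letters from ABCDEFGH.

Char 1 ('E'): step: R->3, L=2; E->plug->E->R->E->L->F->refl->A->L'->H->R'->F->plug->F
Char 2 ('H'): step: R->4, L=2; H->plug->H->R->C->L->H->refl->E->L'->D->R'->D->plug->D
Char 3 ('C'): step: R->5, L=2; C->plug->C->R->C->L->H->refl->E->L'->D->R'->F->plug->F
Char 4 ('B'): step: R->6, L=2; B->plug->B->R->B->L->C->refl->B->L'->F->R'->G->plug->G
Char 5 ('B'): step: R->7, L=2; B->plug->B->R->D->L->E->refl->H->L'->C->R'->H->plug->H

Answer: FDFGH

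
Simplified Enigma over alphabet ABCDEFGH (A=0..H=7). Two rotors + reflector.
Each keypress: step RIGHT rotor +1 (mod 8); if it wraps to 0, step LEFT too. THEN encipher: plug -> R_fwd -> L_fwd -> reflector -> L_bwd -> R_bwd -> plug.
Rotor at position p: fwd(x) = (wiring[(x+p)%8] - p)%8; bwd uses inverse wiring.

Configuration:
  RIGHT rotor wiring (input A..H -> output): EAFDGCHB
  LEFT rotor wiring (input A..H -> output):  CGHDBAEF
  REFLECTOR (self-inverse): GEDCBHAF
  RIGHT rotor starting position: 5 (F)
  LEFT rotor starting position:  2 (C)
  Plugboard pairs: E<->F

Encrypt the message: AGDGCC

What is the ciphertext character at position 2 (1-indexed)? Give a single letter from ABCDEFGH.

Char 1 ('A'): step: R->6, L=2; A->plug->A->R->B->L->B->refl->E->L'->H->R'->E->plug->F
Char 2 ('G'): step: R->7, L=2; G->plug->G->R->D->L->G->refl->A->L'->G->R'->D->plug->D

D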